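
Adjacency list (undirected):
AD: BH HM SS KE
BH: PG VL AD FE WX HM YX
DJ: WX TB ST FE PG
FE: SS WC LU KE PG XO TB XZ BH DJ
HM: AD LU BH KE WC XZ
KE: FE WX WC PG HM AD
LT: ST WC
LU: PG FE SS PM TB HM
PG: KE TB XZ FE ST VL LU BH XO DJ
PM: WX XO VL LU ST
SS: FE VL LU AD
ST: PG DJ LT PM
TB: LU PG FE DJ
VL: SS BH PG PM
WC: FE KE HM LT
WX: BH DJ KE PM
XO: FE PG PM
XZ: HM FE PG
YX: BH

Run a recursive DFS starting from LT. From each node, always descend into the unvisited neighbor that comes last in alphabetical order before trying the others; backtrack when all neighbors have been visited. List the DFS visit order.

Visit LT
LT → WC
WC → KE
KE → WX
WX → PM
PM → XO
XO → PG
PG → XZ
XZ → HM
HM → LU
LU → TB
TB → FE
FE → SS
SS → VL
VL → BH
BH → YX
BH → AD
FE → DJ
DJ → ST

LT, WC, KE, WX, PM, XO, PG, XZ, HM, LU, TB, FE, SS, VL, BH, YX, AD, DJ, ST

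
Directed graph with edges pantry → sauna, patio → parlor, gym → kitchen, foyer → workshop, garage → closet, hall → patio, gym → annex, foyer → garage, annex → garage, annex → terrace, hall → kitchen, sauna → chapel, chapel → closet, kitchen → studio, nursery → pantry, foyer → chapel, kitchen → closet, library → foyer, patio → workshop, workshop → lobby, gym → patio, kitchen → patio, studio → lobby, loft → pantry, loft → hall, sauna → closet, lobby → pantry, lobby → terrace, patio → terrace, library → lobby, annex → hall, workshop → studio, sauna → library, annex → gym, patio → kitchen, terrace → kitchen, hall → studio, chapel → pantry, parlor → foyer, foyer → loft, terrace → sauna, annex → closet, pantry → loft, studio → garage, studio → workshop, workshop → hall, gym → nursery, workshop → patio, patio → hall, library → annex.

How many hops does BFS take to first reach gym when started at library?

2

Level 0: library
Level 1: annex, foyer, lobby
Level 2: chapel, closet, garage, gym, hall, loft, pantry, terrace, workshop
Level 3: kitchen, nursery, patio, sauna, studio
Level 4: parlor
gym first appears at level 2.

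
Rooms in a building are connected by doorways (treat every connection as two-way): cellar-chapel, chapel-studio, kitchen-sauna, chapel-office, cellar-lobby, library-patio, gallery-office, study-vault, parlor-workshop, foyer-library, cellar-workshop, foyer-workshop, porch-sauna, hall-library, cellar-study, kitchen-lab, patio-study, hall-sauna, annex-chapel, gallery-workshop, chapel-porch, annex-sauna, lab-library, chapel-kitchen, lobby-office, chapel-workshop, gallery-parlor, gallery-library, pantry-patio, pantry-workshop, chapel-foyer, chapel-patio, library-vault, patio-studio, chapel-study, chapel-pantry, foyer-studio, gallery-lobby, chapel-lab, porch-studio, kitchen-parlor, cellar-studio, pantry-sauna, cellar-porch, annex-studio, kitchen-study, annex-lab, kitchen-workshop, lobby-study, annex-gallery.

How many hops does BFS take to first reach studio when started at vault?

3

Level 0: vault
Level 1: library, study
Level 2: cellar, chapel, foyer, gallery, hall, kitchen, lab, lobby, patio
Level 3: annex, office, pantry, parlor, porch, sauna, studio, workshop
studio first appears at level 3.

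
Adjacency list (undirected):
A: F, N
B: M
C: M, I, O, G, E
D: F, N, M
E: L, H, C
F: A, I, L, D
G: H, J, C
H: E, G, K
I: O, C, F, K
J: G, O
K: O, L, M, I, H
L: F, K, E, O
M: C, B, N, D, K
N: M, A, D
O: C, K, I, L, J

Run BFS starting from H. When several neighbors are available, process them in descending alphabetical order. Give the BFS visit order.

H K G E O M L I J C N D B F A

Visit H; enqueue K, G, E → queue [K, G, E]
Visit K; enqueue O, M, L, I → queue [G, E, O, M, L, I]
Visit G; enqueue J, C → queue [E, O, M, L, I, J, C]
Visit E → queue [O, M, L, I, J, C]
Visit O → queue [M, L, I, J, C]
Visit M; enqueue N, D, B → queue [L, I, J, C, N, D, B]
Visit L; enqueue F → queue [I, J, C, N, D, B, F]
Visit I → queue [J, C, N, D, B, F]
Visit J → queue [C, N, D, B, F]
Visit C → queue [N, D, B, F]
Visit N; enqueue A → queue [D, B, F, A]
Visit D → queue [B, F, A]
Visit B → queue [F, A]
Visit F → queue [A]
Visit A → queue []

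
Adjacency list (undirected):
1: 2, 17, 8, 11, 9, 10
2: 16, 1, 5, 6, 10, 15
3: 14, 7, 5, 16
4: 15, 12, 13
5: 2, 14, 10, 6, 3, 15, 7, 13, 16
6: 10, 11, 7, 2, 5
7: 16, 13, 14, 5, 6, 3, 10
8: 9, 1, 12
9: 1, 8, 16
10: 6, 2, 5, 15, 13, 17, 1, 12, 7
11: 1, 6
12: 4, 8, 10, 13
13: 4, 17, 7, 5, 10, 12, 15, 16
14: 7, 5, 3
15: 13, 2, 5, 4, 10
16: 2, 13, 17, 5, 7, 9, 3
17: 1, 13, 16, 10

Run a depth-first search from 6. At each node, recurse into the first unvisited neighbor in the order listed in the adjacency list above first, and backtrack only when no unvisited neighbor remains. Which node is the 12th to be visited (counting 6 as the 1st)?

Visit 6
6 → 10
10 → 2
2 → 16
16 → 13
13 → 4
4 → 15
15 → 5
5 → 14
14 → 7
7 → 3
4 → 12
12 → 8
8 → 9
9 → 1
1 → 17
1 → 11

Visit order: 6, 10, 2, 16, 13, 4, 15, 5, 14, 7, 3, 12, 8, 9, 1, 17, 11

12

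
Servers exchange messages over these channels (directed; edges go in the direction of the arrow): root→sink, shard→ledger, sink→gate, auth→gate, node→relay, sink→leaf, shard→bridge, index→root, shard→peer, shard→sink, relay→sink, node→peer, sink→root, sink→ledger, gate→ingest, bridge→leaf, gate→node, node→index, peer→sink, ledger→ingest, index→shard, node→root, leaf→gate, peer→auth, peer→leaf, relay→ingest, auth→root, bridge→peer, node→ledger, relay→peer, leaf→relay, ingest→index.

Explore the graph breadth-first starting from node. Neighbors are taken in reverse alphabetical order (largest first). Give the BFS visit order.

Visit node; enqueue root, relay, peer, ledger, index → queue [root, relay, peer, ledger, index]
Visit root; enqueue sink → queue [relay, peer, ledger, index, sink]
Visit relay; enqueue ingest → queue [peer, ledger, index, sink, ingest]
Visit peer; enqueue leaf, auth → queue [ledger, index, sink, ingest, leaf, auth]
Visit ledger → queue [index, sink, ingest, leaf, auth]
Visit index; enqueue shard → queue [sink, ingest, leaf, auth, shard]
Visit sink; enqueue gate → queue [ingest, leaf, auth, shard, gate]
Visit ingest → queue [leaf, auth, shard, gate]
Visit leaf → queue [auth, shard, gate]
Visit auth → queue [shard, gate]
Visit shard; enqueue bridge → queue [gate, bridge]
Visit gate → queue [bridge]
Visit bridge → queue []

node → root → relay → peer → ledger → index → sink → ingest → leaf → auth → shard → gate → bridge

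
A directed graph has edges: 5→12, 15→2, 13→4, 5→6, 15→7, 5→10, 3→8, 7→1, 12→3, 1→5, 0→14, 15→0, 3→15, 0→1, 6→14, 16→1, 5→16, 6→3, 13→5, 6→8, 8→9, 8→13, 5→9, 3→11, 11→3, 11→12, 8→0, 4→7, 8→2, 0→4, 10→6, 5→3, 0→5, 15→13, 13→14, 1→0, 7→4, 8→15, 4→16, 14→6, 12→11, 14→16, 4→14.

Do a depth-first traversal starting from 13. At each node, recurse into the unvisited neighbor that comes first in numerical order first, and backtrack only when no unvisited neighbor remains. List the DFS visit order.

13, 4, 7, 1, 0, 5, 3, 8, 2, 9, 15, 11, 12, 6, 14, 16, 10

Visit 13
13 → 4
4 → 7
7 → 1
1 → 0
0 → 5
5 → 3
3 → 8
8 → 2
8 → 9
8 → 15
3 → 11
11 → 12
5 → 6
6 → 14
14 → 16
5 → 10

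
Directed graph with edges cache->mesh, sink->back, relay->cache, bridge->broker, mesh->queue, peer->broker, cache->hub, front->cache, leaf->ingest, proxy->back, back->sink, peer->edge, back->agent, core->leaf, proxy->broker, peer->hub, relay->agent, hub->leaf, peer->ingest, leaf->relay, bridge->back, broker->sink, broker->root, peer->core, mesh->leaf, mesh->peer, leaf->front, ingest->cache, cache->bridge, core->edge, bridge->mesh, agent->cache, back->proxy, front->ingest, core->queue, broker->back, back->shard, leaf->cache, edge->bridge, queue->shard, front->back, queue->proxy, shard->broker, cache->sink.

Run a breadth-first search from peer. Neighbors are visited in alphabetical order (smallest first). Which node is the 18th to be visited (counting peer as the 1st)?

relay

Visit peer; enqueue broker, core, edge, hub, ingest → queue [broker, core, edge, hub, ingest]
Visit broker; enqueue back, root, sink → queue [core, edge, hub, ingest, back, root, sink]
Visit core; enqueue leaf, queue → queue [edge, hub, ingest, back, root, sink, leaf, queue]
Visit edge; enqueue bridge → queue [hub, ingest, back, root, sink, leaf, queue, bridge]
Visit hub → queue [ingest, back, root, sink, leaf, queue, bridge]
Visit ingest; enqueue cache → queue [back, root, sink, leaf, queue, bridge, cache]
Visit back; enqueue agent, proxy, shard → queue [root, sink, leaf, queue, bridge, cache, agent, proxy, shard]
Visit root → queue [sink, leaf, queue, bridge, cache, agent, proxy, shard]
Visit sink → queue [leaf, queue, bridge, cache, agent, proxy, shard]
Visit leaf; enqueue front, relay → queue [queue, bridge, cache, agent, proxy, shard, front, relay]
Visit queue → queue [bridge, cache, agent, proxy, shard, front, relay]
Visit bridge; enqueue mesh → queue [cache, agent, proxy, shard, front, relay, mesh]
Visit cache → queue [agent, proxy, shard, front, relay, mesh]
Visit agent → queue [proxy, shard, front, relay, mesh]
Visit proxy → queue [shard, front, relay, mesh]
Visit shard → queue [front, relay, mesh]
Visit front → queue [relay, mesh]
Visit relay → queue [mesh]
Visit mesh → queue []

Visit order: peer, broker, core, edge, hub, ingest, back, root, sink, leaf, queue, bridge, cache, agent, proxy, shard, front, relay, mesh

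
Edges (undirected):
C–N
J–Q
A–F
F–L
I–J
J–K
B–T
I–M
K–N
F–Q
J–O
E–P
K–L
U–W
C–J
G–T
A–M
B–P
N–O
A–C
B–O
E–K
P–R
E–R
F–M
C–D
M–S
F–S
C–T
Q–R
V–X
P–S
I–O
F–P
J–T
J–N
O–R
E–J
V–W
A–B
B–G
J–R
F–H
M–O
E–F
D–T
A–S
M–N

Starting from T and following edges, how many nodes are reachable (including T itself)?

20

BFS from T visits: T, B, C, D, G, J, A, O, P, N, E, I, K, Q, R, F, M, S, L, H
Reachable nodes: 20 of 24 total.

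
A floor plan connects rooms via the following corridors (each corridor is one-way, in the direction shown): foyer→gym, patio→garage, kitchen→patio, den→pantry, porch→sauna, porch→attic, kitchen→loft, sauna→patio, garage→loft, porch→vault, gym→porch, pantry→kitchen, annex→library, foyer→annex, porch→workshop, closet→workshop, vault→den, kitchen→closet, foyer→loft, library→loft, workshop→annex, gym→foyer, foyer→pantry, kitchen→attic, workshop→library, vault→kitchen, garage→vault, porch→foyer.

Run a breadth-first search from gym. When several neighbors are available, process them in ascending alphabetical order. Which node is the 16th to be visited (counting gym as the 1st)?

garage

Visit gym; enqueue foyer, porch → queue [foyer, porch]
Visit foyer; enqueue annex, loft, pantry → queue [porch, annex, loft, pantry]
Visit porch; enqueue attic, sauna, vault, workshop → queue [annex, loft, pantry, attic, sauna, vault, workshop]
Visit annex; enqueue library → queue [loft, pantry, attic, sauna, vault, workshop, library]
Visit loft → queue [pantry, attic, sauna, vault, workshop, library]
Visit pantry; enqueue kitchen → queue [attic, sauna, vault, workshop, library, kitchen]
Visit attic → queue [sauna, vault, workshop, library, kitchen]
Visit sauna; enqueue patio → queue [vault, workshop, library, kitchen, patio]
Visit vault; enqueue den → queue [workshop, library, kitchen, patio, den]
Visit workshop → queue [library, kitchen, patio, den]
Visit library → queue [kitchen, patio, den]
Visit kitchen; enqueue closet → queue [patio, den, closet]
Visit patio; enqueue garage → queue [den, closet, garage]
Visit den → queue [closet, garage]
Visit closet → queue [garage]
Visit garage → queue []

Visit order: gym, foyer, porch, annex, loft, pantry, attic, sauna, vault, workshop, library, kitchen, patio, den, closet, garage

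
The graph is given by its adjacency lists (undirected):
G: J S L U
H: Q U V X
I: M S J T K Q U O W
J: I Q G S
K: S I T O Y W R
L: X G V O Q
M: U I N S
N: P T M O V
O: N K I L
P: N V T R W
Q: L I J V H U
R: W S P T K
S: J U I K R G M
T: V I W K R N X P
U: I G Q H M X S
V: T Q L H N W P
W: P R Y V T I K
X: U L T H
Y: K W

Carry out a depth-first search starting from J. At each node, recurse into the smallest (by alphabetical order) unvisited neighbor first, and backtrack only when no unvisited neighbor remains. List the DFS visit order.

Visit J
J → G
G → L
L → O
O → I
I → K
K → R
R → P
P → N
N → M
M → S
S → U
U → H
H → Q
Q → V
V → T
T → W
W → Y
T → X

J -> G -> L -> O -> I -> K -> R -> P -> N -> M -> S -> U -> H -> Q -> V -> T -> W -> Y -> X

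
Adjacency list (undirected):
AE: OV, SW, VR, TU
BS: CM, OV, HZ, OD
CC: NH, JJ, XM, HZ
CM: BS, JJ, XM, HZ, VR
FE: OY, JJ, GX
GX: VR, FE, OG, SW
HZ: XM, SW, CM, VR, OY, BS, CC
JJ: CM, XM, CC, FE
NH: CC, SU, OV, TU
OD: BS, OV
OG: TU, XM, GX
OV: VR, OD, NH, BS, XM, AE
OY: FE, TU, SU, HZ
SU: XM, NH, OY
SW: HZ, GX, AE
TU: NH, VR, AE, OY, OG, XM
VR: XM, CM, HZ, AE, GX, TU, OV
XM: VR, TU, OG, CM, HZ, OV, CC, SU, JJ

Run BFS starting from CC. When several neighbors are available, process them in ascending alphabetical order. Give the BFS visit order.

CC, HZ, JJ, NH, XM, BS, CM, OY, SW, VR, FE, OV, SU, TU, OG, OD, AE, GX

Visit CC; enqueue HZ, JJ, NH, XM → queue [HZ, JJ, NH, XM]
Visit HZ; enqueue BS, CM, OY, SW, VR → queue [JJ, NH, XM, BS, CM, OY, SW, VR]
Visit JJ; enqueue FE → queue [NH, XM, BS, CM, OY, SW, VR, FE]
Visit NH; enqueue OV, SU, TU → queue [XM, BS, CM, OY, SW, VR, FE, OV, SU, TU]
Visit XM; enqueue OG → queue [BS, CM, OY, SW, VR, FE, OV, SU, TU, OG]
Visit BS; enqueue OD → queue [CM, OY, SW, VR, FE, OV, SU, TU, OG, OD]
Visit CM → queue [OY, SW, VR, FE, OV, SU, TU, OG, OD]
Visit OY → queue [SW, VR, FE, OV, SU, TU, OG, OD]
Visit SW; enqueue AE, GX → queue [VR, FE, OV, SU, TU, OG, OD, AE, GX]
Visit VR → queue [FE, OV, SU, TU, OG, OD, AE, GX]
Visit FE → queue [OV, SU, TU, OG, OD, AE, GX]
Visit OV → queue [SU, TU, OG, OD, AE, GX]
Visit SU → queue [TU, OG, OD, AE, GX]
Visit TU → queue [OG, OD, AE, GX]
Visit OG → queue [OD, AE, GX]
Visit OD → queue [AE, GX]
Visit AE → queue [GX]
Visit GX → queue []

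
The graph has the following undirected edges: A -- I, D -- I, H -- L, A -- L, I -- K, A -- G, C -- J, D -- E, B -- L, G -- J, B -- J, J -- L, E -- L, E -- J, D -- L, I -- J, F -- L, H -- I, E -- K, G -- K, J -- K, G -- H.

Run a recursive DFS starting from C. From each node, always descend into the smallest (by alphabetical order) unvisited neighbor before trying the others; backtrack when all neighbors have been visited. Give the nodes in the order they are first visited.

C -> J -> B -> L -> A -> G -> H -> I -> D -> E -> K -> F

Visit C
C → J
J → B
B → L
L → A
A → G
G → H
H → I
I → D
D → E
E → K
L → F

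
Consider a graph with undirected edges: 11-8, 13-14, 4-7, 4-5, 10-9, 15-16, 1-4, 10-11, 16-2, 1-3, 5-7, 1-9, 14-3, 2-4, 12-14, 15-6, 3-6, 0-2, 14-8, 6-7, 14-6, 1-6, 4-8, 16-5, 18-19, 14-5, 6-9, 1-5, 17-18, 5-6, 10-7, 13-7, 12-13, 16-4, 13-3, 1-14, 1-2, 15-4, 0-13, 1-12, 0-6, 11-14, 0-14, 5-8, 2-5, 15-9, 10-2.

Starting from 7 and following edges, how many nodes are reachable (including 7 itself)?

BFS from 7 visits: 7, 13, 10, 6, 5, 4, 14, 12, 3, 0, 11, 9, 2, 15, 1, 16, 8
Reachable nodes: 17 of 20 total.

17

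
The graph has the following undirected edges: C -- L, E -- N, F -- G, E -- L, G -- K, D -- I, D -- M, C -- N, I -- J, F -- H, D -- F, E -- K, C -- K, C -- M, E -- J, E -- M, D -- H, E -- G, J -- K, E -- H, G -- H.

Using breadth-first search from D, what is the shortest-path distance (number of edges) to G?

2

Level 0: D
Level 1: F, H, I, M
Level 2: C, E, G, J
Level 3: K, L, N
G first appears at level 2.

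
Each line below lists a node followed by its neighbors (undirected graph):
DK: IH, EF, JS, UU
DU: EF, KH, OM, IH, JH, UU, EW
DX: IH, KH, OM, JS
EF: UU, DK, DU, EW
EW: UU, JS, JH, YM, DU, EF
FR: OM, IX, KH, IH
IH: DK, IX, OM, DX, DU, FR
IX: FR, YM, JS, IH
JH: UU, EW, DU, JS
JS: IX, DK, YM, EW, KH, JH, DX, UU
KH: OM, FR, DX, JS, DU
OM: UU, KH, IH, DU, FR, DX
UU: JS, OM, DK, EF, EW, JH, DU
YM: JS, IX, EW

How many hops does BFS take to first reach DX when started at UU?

2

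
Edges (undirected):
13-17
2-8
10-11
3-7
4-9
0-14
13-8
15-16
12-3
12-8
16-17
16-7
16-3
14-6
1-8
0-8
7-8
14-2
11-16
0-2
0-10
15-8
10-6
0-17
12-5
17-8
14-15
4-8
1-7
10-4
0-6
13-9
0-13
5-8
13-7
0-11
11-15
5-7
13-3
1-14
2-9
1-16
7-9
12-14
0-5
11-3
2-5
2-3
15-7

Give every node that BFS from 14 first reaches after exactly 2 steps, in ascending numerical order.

3, 5, 7, 8, 9, 10, 11, 13, 16, 17

Level 0: 14
Level 1: 0, 1, 2, 6, 12, 15
Level 2: 3, 5, 7, 8, 9, 10, 11, 13, 16, 17
Level 3: 4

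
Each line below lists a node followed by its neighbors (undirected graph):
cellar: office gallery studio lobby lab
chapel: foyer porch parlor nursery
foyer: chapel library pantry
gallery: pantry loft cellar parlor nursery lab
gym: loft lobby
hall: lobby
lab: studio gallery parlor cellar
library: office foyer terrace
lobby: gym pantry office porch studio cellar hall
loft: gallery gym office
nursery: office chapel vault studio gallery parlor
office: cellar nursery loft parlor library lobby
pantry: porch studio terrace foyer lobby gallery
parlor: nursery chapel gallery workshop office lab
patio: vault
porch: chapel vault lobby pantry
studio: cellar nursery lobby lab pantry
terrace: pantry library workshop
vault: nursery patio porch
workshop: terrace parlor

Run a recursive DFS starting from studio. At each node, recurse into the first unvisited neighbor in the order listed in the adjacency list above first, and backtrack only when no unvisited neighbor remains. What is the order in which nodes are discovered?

Visit studio
studio → cellar
cellar → office
office → nursery
nursery → chapel
chapel → foyer
foyer → library
library → terrace
terrace → pantry
pantry → porch
porch → vault
vault → patio
porch → lobby
lobby → gym
gym → loft
loft → gallery
gallery → parlor
parlor → workshop
parlor → lab
lobby → hall

studio cellar office nursery chapel foyer library terrace pantry porch vault patio lobby gym loft gallery parlor workshop lab hall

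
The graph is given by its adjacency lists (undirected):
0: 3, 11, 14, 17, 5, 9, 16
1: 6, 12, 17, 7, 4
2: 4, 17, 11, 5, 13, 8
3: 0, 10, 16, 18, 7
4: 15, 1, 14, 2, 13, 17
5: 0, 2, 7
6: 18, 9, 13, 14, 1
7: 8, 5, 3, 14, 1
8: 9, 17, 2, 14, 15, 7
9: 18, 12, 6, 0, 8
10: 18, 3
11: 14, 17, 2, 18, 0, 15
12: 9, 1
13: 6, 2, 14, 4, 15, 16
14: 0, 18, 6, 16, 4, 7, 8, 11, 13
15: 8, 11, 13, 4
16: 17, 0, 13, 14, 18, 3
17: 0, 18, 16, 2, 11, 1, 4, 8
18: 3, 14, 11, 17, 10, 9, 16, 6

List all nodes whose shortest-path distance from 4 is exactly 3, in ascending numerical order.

Level 0: 4
Level 1: 1, 2, 13, 14, 15, 17
Level 2: 0, 5, 6, 7, 8, 11, 12, 16, 18
Level 3: 3, 9, 10

3, 9, 10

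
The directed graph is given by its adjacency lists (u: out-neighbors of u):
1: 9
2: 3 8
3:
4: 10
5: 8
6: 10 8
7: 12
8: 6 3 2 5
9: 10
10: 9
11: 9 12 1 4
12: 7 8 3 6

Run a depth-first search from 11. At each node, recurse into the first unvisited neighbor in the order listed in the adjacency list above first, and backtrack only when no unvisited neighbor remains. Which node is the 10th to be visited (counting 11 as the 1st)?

5

Visit 11
11 → 9
9 → 10
11 → 12
12 → 7
12 → 8
8 → 6
8 → 3
8 → 2
8 → 5
11 → 1
11 → 4

Visit order: 11, 9, 10, 12, 7, 8, 6, 3, 2, 5, 1, 4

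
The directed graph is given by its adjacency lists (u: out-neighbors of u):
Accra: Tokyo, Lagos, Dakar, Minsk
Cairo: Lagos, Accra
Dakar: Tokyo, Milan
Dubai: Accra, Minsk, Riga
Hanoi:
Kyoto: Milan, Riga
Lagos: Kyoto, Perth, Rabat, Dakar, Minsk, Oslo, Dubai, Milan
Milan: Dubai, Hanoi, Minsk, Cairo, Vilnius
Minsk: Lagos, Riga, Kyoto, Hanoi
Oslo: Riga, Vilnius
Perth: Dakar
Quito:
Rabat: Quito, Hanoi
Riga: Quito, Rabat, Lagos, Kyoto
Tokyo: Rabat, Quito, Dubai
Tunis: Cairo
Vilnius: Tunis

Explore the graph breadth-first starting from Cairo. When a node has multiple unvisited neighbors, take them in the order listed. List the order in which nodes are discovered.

Cairo -> Lagos -> Accra -> Kyoto -> Perth -> Rabat -> Dakar -> Minsk -> Oslo -> Dubai -> Milan -> Tokyo -> Riga -> Quito -> Hanoi -> Vilnius -> Tunis

Visit Cairo; enqueue Lagos, Accra → queue [Lagos, Accra]
Visit Lagos; enqueue Kyoto, Perth, Rabat, Dakar, Minsk, Oslo, Dubai, Milan → queue [Accra, Kyoto, Perth, Rabat, Dakar, Minsk, Oslo, Dubai, Milan]
Visit Accra; enqueue Tokyo → queue [Kyoto, Perth, Rabat, Dakar, Minsk, Oslo, Dubai, Milan, Tokyo]
Visit Kyoto; enqueue Riga → queue [Perth, Rabat, Dakar, Minsk, Oslo, Dubai, Milan, Tokyo, Riga]
Visit Perth → queue [Rabat, Dakar, Minsk, Oslo, Dubai, Milan, Tokyo, Riga]
Visit Rabat; enqueue Quito, Hanoi → queue [Dakar, Minsk, Oslo, Dubai, Milan, Tokyo, Riga, Quito, Hanoi]
Visit Dakar → queue [Minsk, Oslo, Dubai, Milan, Tokyo, Riga, Quito, Hanoi]
Visit Minsk → queue [Oslo, Dubai, Milan, Tokyo, Riga, Quito, Hanoi]
Visit Oslo; enqueue Vilnius → queue [Dubai, Milan, Tokyo, Riga, Quito, Hanoi, Vilnius]
Visit Dubai → queue [Milan, Tokyo, Riga, Quito, Hanoi, Vilnius]
Visit Milan → queue [Tokyo, Riga, Quito, Hanoi, Vilnius]
Visit Tokyo → queue [Riga, Quito, Hanoi, Vilnius]
Visit Riga → queue [Quito, Hanoi, Vilnius]
Visit Quito → queue [Hanoi, Vilnius]
Visit Hanoi → queue [Vilnius]
Visit Vilnius; enqueue Tunis → queue [Tunis]
Visit Tunis → queue []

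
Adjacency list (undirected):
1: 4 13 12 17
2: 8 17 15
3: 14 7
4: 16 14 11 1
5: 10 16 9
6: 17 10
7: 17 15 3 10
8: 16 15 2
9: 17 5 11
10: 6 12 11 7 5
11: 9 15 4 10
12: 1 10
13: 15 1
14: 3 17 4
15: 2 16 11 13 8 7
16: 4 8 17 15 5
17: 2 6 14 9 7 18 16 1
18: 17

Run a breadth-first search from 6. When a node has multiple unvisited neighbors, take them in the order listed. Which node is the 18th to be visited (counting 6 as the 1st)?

13

Visit 6; enqueue 17, 10 → queue [17, 10]
Visit 17; enqueue 2, 14, 9, 7, 18, 16, 1 → queue [10, 2, 14, 9, 7, 18, 16, 1]
Visit 10; enqueue 12, 11, 5 → queue [2, 14, 9, 7, 18, 16, 1, 12, 11, 5]
Visit 2; enqueue 8, 15 → queue [14, 9, 7, 18, 16, 1, 12, 11, 5, 8, 15]
Visit 14; enqueue 3, 4 → queue [9, 7, 18, 16, 1, 12, 11, 5, 8, 15, 3, 4]
Visit 9 → queue [7, 18, 16, 1, 12, 11, 5, 8, 15, 3, 4]
Visit 7 → queue [18, 16, 1, 12, 11, 5, 8, 15, 3, 4]
Visit 18 → queue [16, 1, 12, 11, 5, 8, 15, 3, 4]
Visit 16 → queue [1, 12, 11, 5, 8, 15, 3, 4]
Visit 1; enqueue 13 → queue [12, 11, 5, 8, 15, 3, 4, 13]
Visit 12 → queue [11, 5, 8, 15, 3, 4, 13]
Visit 11 → queue [5, 8, 15, 3, 4, 13]
Visit 5 → queue [8, 15, 3, 4, 13]
Visit 8 → queue [15, 3, 4, 13]
Visit 15 → queue [3, 4, 13]
Visit 3 → queue [4, 13]
Visit 4 → queue [13]
Visit 13 → queue []

Visit order: 6, 17, 10, 2, 14, 9, 7, 18, 16, 1, 12, 11, 5, 8, 15, 3, 4, 13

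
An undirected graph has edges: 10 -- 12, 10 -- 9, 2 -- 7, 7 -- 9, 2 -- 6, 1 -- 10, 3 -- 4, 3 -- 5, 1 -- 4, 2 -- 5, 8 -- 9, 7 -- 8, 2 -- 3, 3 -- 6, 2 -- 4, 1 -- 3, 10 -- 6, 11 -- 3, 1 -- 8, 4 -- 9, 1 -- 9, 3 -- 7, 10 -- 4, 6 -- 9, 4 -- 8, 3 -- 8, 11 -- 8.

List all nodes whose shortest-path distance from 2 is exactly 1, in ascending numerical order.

Level 0: 2
Level 1: 3, 4, 5, 6, 7
Level 2: 1, 8, 9, 10, 11
Level 3: 12

3, 4, 5, 6, 7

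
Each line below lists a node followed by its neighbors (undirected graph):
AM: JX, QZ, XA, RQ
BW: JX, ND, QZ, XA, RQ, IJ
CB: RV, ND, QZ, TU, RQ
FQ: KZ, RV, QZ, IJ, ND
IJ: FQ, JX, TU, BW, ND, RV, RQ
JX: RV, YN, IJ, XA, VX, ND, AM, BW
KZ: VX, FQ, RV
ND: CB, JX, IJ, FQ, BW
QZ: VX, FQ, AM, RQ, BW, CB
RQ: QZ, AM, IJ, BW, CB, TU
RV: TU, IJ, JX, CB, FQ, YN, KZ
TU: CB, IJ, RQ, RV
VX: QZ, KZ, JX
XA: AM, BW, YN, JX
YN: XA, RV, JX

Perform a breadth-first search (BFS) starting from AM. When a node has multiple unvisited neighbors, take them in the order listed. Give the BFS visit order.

AM → JX → QZ → XA → RQ → RV → YN → IJ → VX → ND → BW → FQ → CB → TU → KZ

Visit AM; enqueue JX, QZ, XA, RQ → queue [JX, QZ, XA, RQ]
Visit JX; enqueue RV, YN, IJ, VX, ND, BW → queue [QZ, XA, RQ, RV, YN, IJ, VX, ND, BW]
Visit QZ; enqueue FQ, CB → queue [XA, RQ, RV, YN, IJ, VX, ND, BW, FQ, CB]
Visit XA → queue [RQ, RV, YN, IJ, VX, ND, BW, FQ, CB]
Visit RQ; enqueue TU → queue [RV, YN, IJ, VX, ND, BW, FQ, CB, TU]
Visit RV; enqueue KZ → queue [YN, IJ, VX, ND, BW, FQ, CB, TU, KZ]
Visit YN → queue [IJ, VX, ND, BW, FQ, CB, TU, KZ]
Visit IJ → queue [VX, ND, BW, FQ, CB, TU, KZ]
Visit VX → queue [ND, BW, FQ, CB, TU, KZ]
Visit ND → queue [BW, FQ, CB, TU, KZ]
Visit BW → queue [FQ, CB, TU, KZ]
Visit FQ → queue [CB, TU, KZ]
Visit CB → queue [TU, KZ]
Visit TU → queue [KZ]
Visit KZ → queue []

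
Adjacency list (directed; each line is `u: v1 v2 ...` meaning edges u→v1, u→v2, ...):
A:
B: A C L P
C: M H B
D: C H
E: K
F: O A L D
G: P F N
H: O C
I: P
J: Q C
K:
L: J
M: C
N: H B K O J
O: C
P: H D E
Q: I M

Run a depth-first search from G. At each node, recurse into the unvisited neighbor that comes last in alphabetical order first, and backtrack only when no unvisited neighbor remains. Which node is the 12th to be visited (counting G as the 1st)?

A

Visit G
G → P
P → H
H → O
O → C
C → M
C → B
B → L
L → J
J → Q
Q → I
B → A
P → E
E → K
P → D
G → N
G → F

Visit order: G, P, H, O, C, M, B, L, J, Q, I, A, E, K, D, N, F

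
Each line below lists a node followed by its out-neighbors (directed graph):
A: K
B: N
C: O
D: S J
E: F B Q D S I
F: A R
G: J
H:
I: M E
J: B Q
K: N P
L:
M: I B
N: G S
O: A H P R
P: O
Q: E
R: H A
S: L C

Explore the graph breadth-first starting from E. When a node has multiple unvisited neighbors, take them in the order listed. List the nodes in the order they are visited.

Visit E; enqueue F, B, Q, D, S, I → queue [F, B, Q, D, S, I]
Visit F; enqueue A, R → queue [B, Q, D, S, I, A, R]
Visit B; enqueue N → queue [Q, D, S, I, A, R, N]
Visit Q → queue [D, S, I, A, R, N]
Visit D; enqueue J → queue [S, I, A, R, N, J]
Visit S; enqueue L, C → queue [I, A, R, N, J, L, C]
Visit I; enqueue M → queue [A, R, N, J, L, C, M]
Visit A; enqueue K → queue [R, N, J, L, C, M, K]
Visit R; enqueue H → queue [N, J, L, C, M, K, H]
Visit N; enqueue G → queue [J, L, C, M, K, H, G]
Visit J → queue [L, C, M, K, H, G]
Visit L → queue [C, M, K, H, G]
Visit C; enqueue O → queue [M, K, H, G, O]
Visit M → queue [K, H, G, O]
Visit K; enqueue P → queue [H, G, O, P]
Visit H → queue [G, O, P]
Visit G → queue [O, P]
Visit O → queue [P]
Visit P → queue []

E F B Q D S I A R N J L C M K H G O P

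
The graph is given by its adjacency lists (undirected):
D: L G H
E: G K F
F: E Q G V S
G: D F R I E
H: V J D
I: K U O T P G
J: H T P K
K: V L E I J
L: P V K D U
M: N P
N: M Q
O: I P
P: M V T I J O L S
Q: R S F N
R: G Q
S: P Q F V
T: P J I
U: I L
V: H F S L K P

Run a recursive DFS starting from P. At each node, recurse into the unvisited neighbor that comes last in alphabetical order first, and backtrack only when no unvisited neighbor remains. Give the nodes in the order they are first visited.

P, V, S, Q, R, G, I, U, L, K, J, T, H, D, E, F, O, N, M

Visit P
P → V
V → S
S → Q
Q → R
R → G
G → I
I → U
U → L
L → K
K → J
J → T
J → H
H → D
K → E
E → F
I → O
Q → N
N → M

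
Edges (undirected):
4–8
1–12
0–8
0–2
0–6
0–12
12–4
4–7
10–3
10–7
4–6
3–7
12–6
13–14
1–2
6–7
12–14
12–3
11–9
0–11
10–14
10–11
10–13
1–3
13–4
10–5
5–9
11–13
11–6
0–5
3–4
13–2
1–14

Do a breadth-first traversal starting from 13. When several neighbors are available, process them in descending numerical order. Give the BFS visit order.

Visit 13; enqueue 14, 11, 10, 4, 2 → queue [14, 11, 10, 4, 2]
Visit 14; enqueue 12, 1 → queue [11, 10, 4, 2, 12, 1]
Visit 11; enqueue 9, 6, 0 → queue [10, 4, 2, 12, 1, 9, 6, 0]
Visit 10; enqueue 7, 5, 3 → queue [4, 2, 12, 1, 9, 6, 0, 7, 5, 3]
Visit 4; enqueue 8 → queue [2, 12, 1, 9, 6, 0, 7, 5, 3, 8]
Visit 2 → queue [12, 1, 9, 6, 0, 7, 5, 3, 8]
Visit 12 → queue [1, 9, 6, 0, 7, 5, 3, 8]
Visit 1 → queue [9, 6, 0, 7, 5, 3, 8]
Visit 9 → queue [6, 0, 7, 5, 3, 8]
Visit 6 → queue [0, 7, 5, 3, 8]
Visit 0 → queue [7, 5, 3, 8]
Visit 7 → queue [5, 3, 8]
Visit 5 → queue [3, 8]
Visit 3 → queue [8]
Visit 8 → queue []

13, 14, 11, 10, 4, 2, 12, 1, 9, 6, 0, 7, 5, 3, 8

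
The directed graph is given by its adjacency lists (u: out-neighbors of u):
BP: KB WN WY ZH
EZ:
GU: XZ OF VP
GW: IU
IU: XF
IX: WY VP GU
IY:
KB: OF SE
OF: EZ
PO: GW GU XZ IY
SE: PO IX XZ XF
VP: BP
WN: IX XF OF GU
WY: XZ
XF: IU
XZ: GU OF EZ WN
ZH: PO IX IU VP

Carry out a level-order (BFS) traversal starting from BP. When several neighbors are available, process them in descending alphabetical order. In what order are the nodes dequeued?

Visit BP; enqueue ZH, WY, WN, KB → queue [ZH, WY, WN, KB]
Visit ZH; enqueue VP, PO, IX, IU → queue [WY, WN, KB, VP, PO, IX, IU]
Visit WY; enqueue XZ → queue [WN, KB, VP, PO, IX, IU, XZ]
Visit WN; enqueue XF, OF, GU → queue [KB, VP, PO, IX, IU, XZ, XF, OF, GU]
Visit KB; enqueue SE → queue [VP, PO, IX, IU, XZ, XF, OF, GU, SE]
Visit VP → queue [PO, IX, IU, XZ, XF, OF, GU, SE]
Visit PO; enqueue IY, GW → queue [IX, IU, XZ, XF, OF, GU, SE, IY, GW]
Visit IX → queue [IU, XZ, XF, OF, GU, SE, IY, GW]
Visit IU → queue [XZ, XF, OF, GU, SE, IY, GW]
Visit XZ; enqueue EZ → queue [XF, OF, GU, SE, IY, GW, EZ]
Visit XF → queue [OF, GU, SE, IY, GW, EZ]
Visit OF → queue [GU, SE, IY, GW, EZ]
Visit GU → queue [SE, IY, GW, EZ]
Visit SE → queue [IY, GW, EZ]
Visit IY → queue [GW, EZ]
Visit GW → queue [EZ]
Visit EZ → queue []

BP -> ZH -> WY -> WN -> KB -> VP -> PO -> IX -> IU -> XZ -> XF -> OF -> GU -> SE -> IY -> GW -> EZ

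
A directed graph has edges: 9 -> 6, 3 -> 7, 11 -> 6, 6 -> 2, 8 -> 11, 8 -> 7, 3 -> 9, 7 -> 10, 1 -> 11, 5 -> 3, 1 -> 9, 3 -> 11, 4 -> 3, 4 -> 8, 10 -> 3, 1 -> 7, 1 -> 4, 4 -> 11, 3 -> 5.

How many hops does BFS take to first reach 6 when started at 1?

Level 0: 1
Level 1: 4, 7, 9, 11
Level 2: 3, 6, 8, 10
Level 3: 2, 5
6 first appears at level 2.

2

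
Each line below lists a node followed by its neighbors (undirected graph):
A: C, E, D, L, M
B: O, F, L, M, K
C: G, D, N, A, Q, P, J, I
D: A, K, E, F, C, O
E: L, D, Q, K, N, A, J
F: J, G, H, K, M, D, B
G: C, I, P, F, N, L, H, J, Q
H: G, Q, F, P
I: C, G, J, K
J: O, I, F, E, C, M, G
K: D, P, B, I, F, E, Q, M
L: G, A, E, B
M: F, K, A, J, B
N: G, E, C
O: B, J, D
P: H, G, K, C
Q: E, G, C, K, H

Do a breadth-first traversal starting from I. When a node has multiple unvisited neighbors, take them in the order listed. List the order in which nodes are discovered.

I C G J K D N A Q P F L H O E M B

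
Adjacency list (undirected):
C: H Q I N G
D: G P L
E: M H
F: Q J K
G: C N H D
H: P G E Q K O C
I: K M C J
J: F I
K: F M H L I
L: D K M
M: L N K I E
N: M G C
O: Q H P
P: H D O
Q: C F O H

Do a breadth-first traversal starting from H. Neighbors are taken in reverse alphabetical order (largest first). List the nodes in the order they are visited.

H Q P O K G E C F D M L I N J

Visit H; enqueue Q, P, O, K, G, E, C → queue [Q, P, O, K, G, E, C]
Visit Q; enqueue F → queue [P, O, K, G, E, C, F]
Visit P; enqueue D → queue [O, K, G, E, C, F, D]
Visit O → queue [K, G, E, C, F, D]
Visit K; enqueue M, L, I → queue [G, E, C, F, D, M, L, I]
Visit G; enqueue N → queue [E, C, F, D, M, L, I, N]
Visit E → queue [C, F, D, M, L, I, N]
Visit C → queue [F, D, M, L, I, N]
Visit F; enqueue J → queue [D, M, L, I, N, J]
Visit D → queue [M, L, I, N, J]
Visit M → queue [L, I, N, J]
Visit L → queue [I, N, J]
Visit I → queue [N, J]
Visit N → queue [J]
Visit J → queue []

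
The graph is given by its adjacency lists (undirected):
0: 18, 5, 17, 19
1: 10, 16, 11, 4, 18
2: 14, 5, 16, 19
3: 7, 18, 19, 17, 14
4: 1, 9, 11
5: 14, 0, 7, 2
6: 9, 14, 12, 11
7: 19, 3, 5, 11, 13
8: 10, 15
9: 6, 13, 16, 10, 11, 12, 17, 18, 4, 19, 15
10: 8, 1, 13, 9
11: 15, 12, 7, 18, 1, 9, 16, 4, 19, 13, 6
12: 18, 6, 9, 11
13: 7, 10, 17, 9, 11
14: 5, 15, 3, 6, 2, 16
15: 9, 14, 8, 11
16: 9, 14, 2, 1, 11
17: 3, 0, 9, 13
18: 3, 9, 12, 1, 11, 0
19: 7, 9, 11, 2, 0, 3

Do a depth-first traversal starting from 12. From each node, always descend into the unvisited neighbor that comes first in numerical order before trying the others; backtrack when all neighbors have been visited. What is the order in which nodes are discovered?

12 → 6 → 9 → 4 → 1 → 10 → 8 → 15 → 11 → 7 → 3 → 14 → 2 → 5 → 0 → 17 → 13 → 18 → 19 → 16

Visit 12
12 → 6
6 → 9
9 → 4
4 → 1
1 → 10
10 → 8
8 → 15
15 → 11
11 → 7
7 → 3
3 → 14
14 → 2
2 → 5
5 → 0
0 → 17
17 → 13
0 → 18
0 → 19
2 → 16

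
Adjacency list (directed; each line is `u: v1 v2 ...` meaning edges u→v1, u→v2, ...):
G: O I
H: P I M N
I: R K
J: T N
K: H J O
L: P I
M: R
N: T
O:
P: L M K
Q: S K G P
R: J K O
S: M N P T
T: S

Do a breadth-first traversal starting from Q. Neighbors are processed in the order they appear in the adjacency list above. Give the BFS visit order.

Q, S, K, G, P, M, N, T, H, J, O, I, L, R

Visit Q; enqueue S, K, G, P → queue [S, K, G, P]
Visit S; enqueue M, N, T → queue [K, G, P, M, N, T]
Visit K; enqueue H, J, O → queue [G, P, M, N, T, H, J, O]
Visit G; enqueue I → queue [P, M, N, T, H, J, O, I]
Visit P; enqueue L → queue [M, N, T, H, J, O, I, L]
Visit M; enqueue R → queue [N, T, H, J, O, I, L, R]
Visit N → queue [T, H, J, O, I, L, R]
Visit T → queue [H, J, O, I, L, R]
Visit H → queue [J, O, I, L, R]
Visit J → queue [O, I, L, R]
Visit O → queue [I, L, R]
Visit I → queue [L, R]
Visit L → queue [R]
Visit R → queue []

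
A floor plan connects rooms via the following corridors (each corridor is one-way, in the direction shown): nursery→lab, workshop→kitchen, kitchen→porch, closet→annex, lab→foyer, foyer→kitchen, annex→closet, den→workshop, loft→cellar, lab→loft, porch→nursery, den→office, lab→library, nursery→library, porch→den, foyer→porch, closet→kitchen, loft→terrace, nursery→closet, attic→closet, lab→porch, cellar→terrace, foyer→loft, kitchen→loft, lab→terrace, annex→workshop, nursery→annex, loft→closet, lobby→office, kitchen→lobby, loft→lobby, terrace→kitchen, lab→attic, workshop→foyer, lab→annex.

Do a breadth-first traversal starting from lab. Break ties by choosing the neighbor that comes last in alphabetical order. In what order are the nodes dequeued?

lab → terrace → porch → loft → library → foyer → attic → annex → kitchen → nursery → den → lobby → closet → cellar → workshop → office

Visit lab; enqueue terrace, porch, loft, library, foyer, attic, annex → queue [terrace, porch, loft, library, foyer, attic, annex]
Visit terrace; enqueue kitchen → queue [porch, loft, library, foyer, attic, annex, kitchen]
Visit porch; enqueue nursery, den → queue [loft, library, foyer, attic, annex, kitchen, nursery, den]
Visit loft; enqueue lobby, closet, cellar → queue [library, foyer, attic, annex, kitchen, nursery, den, lobby, closet, cellar]
Visit library → queue [foyer, attic, annex, kitchen, nursery, den, lobby, closet, cellar]
Visit foyer → queue [attic, annex, kitchen, nursery, den, lobby, closet, cellar]
Visit attic → queue [annex, kitchen, nursery, den, lobby, closet, cellar]
Visit annex; enqueue workshop → queue [kitchen, nursery, den, lobby, closet, cellar, workshop]
Visit kitchen → queue [nursery, den, lobby, closet, cellar, workshop]
Visit nursery → queue [den, lobby, closet, cellar, workshop]
Visit den; enqueue office → queue [lobby, closet, cellar, workshop, office]
Visit lobby → queue [closet, cellar, workshop, office]
Visit closet → queue [cellar, workshop, office]
Visit cellar → queue [workshop, office]
Visit workshop → queue [office]
Visit office → queue []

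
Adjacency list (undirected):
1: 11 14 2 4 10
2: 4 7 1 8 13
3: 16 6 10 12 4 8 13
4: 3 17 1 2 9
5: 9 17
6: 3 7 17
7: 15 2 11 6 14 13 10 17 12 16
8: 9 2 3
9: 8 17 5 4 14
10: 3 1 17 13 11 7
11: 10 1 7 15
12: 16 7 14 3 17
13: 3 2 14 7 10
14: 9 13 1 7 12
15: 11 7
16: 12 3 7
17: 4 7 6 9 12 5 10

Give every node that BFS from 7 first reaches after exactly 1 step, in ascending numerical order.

2, 6, 10, 11, 12, 13, 14, 15, 16, 17

Level 0: 7
Level 1: 2, 6, 10, 11, 12, 13, 14, 15, 16, 17
Level 2: 1, 3, 4, 5, 8, 9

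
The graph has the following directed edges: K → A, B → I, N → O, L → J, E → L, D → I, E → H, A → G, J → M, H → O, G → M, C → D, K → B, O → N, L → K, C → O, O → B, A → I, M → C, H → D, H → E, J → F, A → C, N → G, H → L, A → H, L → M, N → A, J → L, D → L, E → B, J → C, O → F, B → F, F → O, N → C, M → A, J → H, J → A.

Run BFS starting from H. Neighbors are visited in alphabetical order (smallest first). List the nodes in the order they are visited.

H -> D -> E -> L -> O -> I -> B -> J -> K -> M -> F -> N -> A -> C -> G

Visit H; enqueue D, E, L, O → queue [D, E, L, O]
Visit D; enqueue I → queue [E, L, O, I]
Visit E; enqueue B → queue [L, O, I, B]
Visit L; enqueue J, K, M → queue [O, I, B, J, K, M]
Visit O; enqueue F, N → queue [I, B, J, K, M, F, N]
Visit I → queue [B, J, K, M, F, N]
Visit B → queue [J, K, M, F, N]
Visit J; enqueue A, C → queue [K, M, F, N, A, C]
Visit K → queue [M, F, N, A, C]
Visit M → queue [F, N, A, C]
Visit F → queue [N, A, C]
Visit N; enqueue G → queue [A, C, G]
Visit A → queue [C, G]
Visit C → queue [G]
Visit G → queue []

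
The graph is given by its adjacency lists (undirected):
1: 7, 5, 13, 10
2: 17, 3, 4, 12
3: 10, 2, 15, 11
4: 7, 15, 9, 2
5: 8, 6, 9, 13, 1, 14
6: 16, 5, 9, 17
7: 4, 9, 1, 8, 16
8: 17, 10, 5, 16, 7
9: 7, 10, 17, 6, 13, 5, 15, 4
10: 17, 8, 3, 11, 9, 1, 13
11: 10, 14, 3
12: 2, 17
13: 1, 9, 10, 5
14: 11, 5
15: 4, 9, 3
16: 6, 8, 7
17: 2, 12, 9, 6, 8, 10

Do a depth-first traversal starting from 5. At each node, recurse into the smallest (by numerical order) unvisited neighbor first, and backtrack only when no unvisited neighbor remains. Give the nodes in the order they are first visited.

5, 1, 7, 4, 2, 3, 10, 8, 16, 6, 9, 13, 15, 17, 12, 11, 14

Visit 5
5 → 1
1 → 7
7 → 4
4 → 2
2 → 3
3 → 10
10 → 8
8 → 16
16 → 6
6 → 9
9 → 13
9 → 15
9 → 17
17 → 12
10 → 11
11 → 14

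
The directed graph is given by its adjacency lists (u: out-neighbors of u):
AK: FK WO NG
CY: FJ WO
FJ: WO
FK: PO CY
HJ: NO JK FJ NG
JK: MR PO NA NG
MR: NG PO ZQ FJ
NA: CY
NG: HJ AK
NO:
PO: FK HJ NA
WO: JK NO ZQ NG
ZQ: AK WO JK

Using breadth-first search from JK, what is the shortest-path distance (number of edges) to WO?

3

Level 0: JK
Level 1: MR, NA, NG, PO
Level 2: AK, CY, FJ, FK, HJ, ZQ
Level 3: NO, WO
WO first appears at level 3.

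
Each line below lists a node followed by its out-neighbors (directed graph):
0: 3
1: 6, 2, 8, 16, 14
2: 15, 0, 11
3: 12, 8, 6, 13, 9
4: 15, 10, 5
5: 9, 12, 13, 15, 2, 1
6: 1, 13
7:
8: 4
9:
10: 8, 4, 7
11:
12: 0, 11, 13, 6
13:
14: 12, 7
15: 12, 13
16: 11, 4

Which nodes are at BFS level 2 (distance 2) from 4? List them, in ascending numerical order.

1, 2, 7, 8, 9, 12, 13

Level 0: 4
Level 1: 5, 10, 15
Level 2: 1, 2, 7, 8, 9, 12, 13
Level 3: 0, 6, 11, 14, 16
Level 4: 3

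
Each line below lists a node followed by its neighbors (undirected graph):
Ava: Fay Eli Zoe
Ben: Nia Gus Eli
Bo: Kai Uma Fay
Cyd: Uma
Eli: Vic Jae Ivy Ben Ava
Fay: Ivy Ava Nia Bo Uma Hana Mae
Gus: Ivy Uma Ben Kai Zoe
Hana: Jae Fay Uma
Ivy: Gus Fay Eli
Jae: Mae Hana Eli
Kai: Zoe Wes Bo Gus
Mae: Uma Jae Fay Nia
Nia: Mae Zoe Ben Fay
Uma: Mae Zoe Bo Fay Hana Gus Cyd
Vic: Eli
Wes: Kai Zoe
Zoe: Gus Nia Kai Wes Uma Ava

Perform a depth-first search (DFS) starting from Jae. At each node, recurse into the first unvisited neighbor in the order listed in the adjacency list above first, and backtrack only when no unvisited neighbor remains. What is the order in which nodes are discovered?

Visit Jae
Jae → Mae
Mae → Uma
Uma → Zoe
Zoe → Gus
Gus → Ivy
Ivy → Fay
Fay → Ava
Ava → Eli
Eli → Vic
Eli → Ben
Ben → Nia
Fay → Bo
Bo → Kai
Kai → Wes
Fay → Hana
Uma → Cyd

Jae → Mae → Uma → Zoe → Gus → Ivy → Fay → Ava → Eli → Vic → Ben → Nia → Bo → Kai → Wes → Hana → Cyd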